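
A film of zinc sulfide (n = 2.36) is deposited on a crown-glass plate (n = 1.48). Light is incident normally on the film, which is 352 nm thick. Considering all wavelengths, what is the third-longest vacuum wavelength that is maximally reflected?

Top surface (1.0 → 2.36): reflection off a higher-index medium gives a half-wave phase shift.
Ray reflecting at the bottom interface goes from n = 2.36 toward n = 1.48: no phase shift.
Net: one phase inversion between the two reflected rays.
For bright reflection here: 2 n t = (m + ½) λ.
λ = 2 n t / (m + ½). The third-longest wavelength is m = 2: λ = 2 × 2.36 × 352 / 2.50 = 665 nm.

665 nm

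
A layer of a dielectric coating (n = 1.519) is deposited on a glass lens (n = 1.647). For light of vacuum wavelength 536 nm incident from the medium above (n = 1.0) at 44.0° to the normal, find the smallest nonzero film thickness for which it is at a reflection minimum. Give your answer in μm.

At the upper boundary (n = 1.0 to n = 1.519) the reflected ray undergoes a half-wave phase shift.
At the lower boundary (n = 1.519 to n = 1.647) the reflected ray undergoes a half-wave phase shift.
The two reflections carry the same phase change, so no net offset.
With no net inversion, destructive interference in reflection requires 2 n t cos θ_r = (m + ½) λ.
Snell's law: 1.0 sin 44.0° = 1.519 sin θ_r → sin θ_r = 0.457, cos θ_r = 0.889.
Minimum at m = 0: t = λ / (4 n cos θ_r) = 536 / (4 × 1.519 × 0.889) = 99.2 nm.

0.0992 μm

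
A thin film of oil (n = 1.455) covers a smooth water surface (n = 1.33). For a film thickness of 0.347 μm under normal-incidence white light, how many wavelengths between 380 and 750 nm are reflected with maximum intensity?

2

Ray reflecting at the top interface goes from n = 1.0 toward n = 1.455: a half-wave phase shift.
At the lower boundary (n = 1.455 to n = 1.33) the reflected ray undergoes no phase shift.
Net: one phase inversion between the two reflected rays.
With one net inversion, constructive interference in reflection requires 2 n t = (m + ½) λ.
λ = 2 n t / (m + ½) = 1010 / (m + ½) nm.
m=0: 2020 nm (IR); m=1: 673 nm (visible); m=2: 404 nm (visible); m=3: 289 nm (UV).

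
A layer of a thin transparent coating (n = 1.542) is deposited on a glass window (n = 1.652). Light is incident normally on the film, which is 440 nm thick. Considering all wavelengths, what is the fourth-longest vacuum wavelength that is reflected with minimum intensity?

At the upper boundary (n = 1.0 to n = 1.542) the reflected ray undergoes a half-wave phase shift.
Ray reflecting at the bottom interface goes from n = 1.542 toward n = 1.652: a half-wave phase shift.
Zero or two π shifts → no net half-wave offset.
So the condition for destructive reflection is 2 n t = (m + ½) λ.
λ = 2 n t / (m + ½). The fourth-longest wavelength is m = 3: λ = 2 × 1.542 × 440 / 3.50 = 388 nm.

388 nm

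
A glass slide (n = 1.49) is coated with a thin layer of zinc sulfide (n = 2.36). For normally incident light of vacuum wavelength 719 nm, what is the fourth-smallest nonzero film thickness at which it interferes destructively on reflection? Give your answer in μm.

Top surface (1.0 → 2.36): reflection off a higher-index medium gives a half-wave phase shift.
Ray reflecting at the bottom interface goes from n = 2.36 toward n = 1.49: no phase shift.
Exactly one π shift → a net half-wave offset.
With one net inversion, destructive interference in reflection requires 2 n t = m λ.
The fourth-smallest nonzero thickness corresponds to m = 4: t = m λ / (2 n) = 4.00 × 719 / (2 × 2.36) = 609 nm.

0.609 μm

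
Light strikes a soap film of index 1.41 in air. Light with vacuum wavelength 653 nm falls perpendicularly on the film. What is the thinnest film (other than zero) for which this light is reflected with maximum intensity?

At the upper boundary (n = 1.0 to n = 1.41) the reflected ray undergoes a half-wave phase shift.
Bottom surface (1.41 → 1.0): reflection off a lower-index medium gives no phase shift.
Exactly one π shift → a net half-wave offset.
So the condition for constructive reflection is 2 n t = (m + ½) λ.
Minimum at m = 0: t = λ / (4 n) = 653 / (4 × 1.41) = 116 nm.

116 nm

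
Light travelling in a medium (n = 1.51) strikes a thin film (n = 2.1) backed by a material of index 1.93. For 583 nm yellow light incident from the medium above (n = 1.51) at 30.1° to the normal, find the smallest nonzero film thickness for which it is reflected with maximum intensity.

Ray reflecting at the top interface goes from n = 1.51 toward n = 2.1: a half-wave phase shift.
At the lower boundary (n = 2.1 to n = 1.93) the reflected ray undergoes no phase shift.
The two reflections differ by half a wavelength.
So the condition for constructive reflection is 2 n t cos θ_r = (m + ½) λ.
Snell's law: 1.51 sin 30.1° = 2.1 sin θ_r → sin θ_r = 0.361, cos θ_r = 0.933.
Minimum at m = 0: t = λ / (4 n cos θ_r) = 583 / (4 × 2.1 × 0.933) = 74.4 nm.

74.4 nm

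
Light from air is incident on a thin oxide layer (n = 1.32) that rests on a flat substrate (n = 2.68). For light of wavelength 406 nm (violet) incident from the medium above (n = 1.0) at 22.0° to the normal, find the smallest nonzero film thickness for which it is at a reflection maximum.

160 nm

Top surface (1.0 → 1.32): reflection off a higher-index medium gives a half-wave phase shift.
At the lower boundary (n = 1.32 to n = 2.68) the reflected ray undergoes a half-wave phase shift.
Net: no relative phase inversion (both shifts match).
For maximum reflection here: 2 n t cos θ_r = m λ.
Snell's law: 1.0 sin 22.0° = 1.32 sin θ_r → sin θ_r = 0.284, cos θ_r = 0.959.
Minimum nonzero at m = 1: t = λ / (2 n cos θ_r) = 406 / (2 × 1.32 × 0.959) = 160 nm.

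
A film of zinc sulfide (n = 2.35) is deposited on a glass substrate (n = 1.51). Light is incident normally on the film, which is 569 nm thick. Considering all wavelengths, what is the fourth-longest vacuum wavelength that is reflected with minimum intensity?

669 nm

At the upper boundary (n = 1.0 to n = 2.35) the reflected ray undergoes a half-wave phase shift.
At the lower boundary (n = 2.35 to n = 1.51) the reflected ray undergoes no phase shift.
Net: one phase inversion between the two reflected rays.
For weak reflection here: 2 n t = m λ.
λ = 2 n t / m. The fourth-longest wavelength is m = 4: λ = 2 × 2.35 × 569 / 4.00 = 669 nm.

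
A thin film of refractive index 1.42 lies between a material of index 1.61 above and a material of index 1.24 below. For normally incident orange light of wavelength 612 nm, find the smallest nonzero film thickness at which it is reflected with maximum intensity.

215 nm

Top surface (1.61 → 1.42): reflection off a lower-index medium gives no phase shift.
Bottom surface (1.42 → 1.24): reflection off a lower-index medium gives no phase shift.
Net: no relative phase inversion (both shifts match).
With no net inversion, constructive interference in reflection requires 2 n t = m λ.
Minimum nonzero at m = 1: t = λ / (2 n) = 612 / (2 × 1.42) = 215 nm.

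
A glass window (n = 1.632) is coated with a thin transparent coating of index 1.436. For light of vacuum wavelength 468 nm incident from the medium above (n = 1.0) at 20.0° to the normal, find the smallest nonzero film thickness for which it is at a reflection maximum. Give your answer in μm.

At the upper boundary (n = 1.0 to n = 1.436) the reflected ray undergoes a half-wave phase shift.
Ray reflecting at the bottom interface goes from n = 1.436 toward n = 1.632: a half-wave phase shift.
Net: no relative phase inversion (both shifts match).
With no net inversion, constructive interference in reflection requires 2 n t cos θ_r = m λ.
Snell's law: 1.0 sin 20.0° = 1.436 sin θ_r → sin θ_r = 0.238, cos θ_r = 0.971.
Minimum nonzero at m = 1: t = λ / (2 n cos θ_r) = 468 / (2 × 1.436 × 0.971) = 168 nm.

0.168 μm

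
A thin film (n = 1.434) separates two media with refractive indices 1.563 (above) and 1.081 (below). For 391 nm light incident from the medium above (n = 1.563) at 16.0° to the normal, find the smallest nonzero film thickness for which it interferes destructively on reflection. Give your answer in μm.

Top surface (1.563 → 1.434): reflection off a lower-index medium gives no phase shift.
At the lower boundary (n = 1.434 to n = 1.081) the reflected ray undergoes no phase shift.
Net: no relative phase inversion (both shifts match).
With no net inversion, destructive interference in reflection requires 2 n t cos θ_r = (m + ½) λ.
Snell's law: 1.563 sin 16.0° = 1.434 sin θ_r → sin θ_r = 0.300, cos θ_r = 0.954.
Minimum at m = 0: t = λ / (4 n cos θ_r) = 391 / (4 × 1.434 × 0.954) = 71.5 nm.

0.0715 μm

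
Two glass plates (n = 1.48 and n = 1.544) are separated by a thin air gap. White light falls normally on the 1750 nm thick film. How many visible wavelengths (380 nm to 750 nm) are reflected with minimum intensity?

5

Ray reflecting at the top interface goes from n = 1.48 toward n = 1.0: no phase shift.
At the lower boundary (n = 1.0 to n = 1.544) the reflected ray undergoes a half-wave phase shift.
Exactly one π shift → a net half-wave offset.
With one net inversion, destructive interference in reflection requires 2 n t = m λ.
λ = 2 n t / m = 3500 / m nm.
m=4: 875 nm (IR); m=5: 700 nm (visible); m=6: 583 nm (visible); m=7: 500 nm (visible); m=8: 438 nm (visible); m=9: 389 nm (visible); m=10: 350 nm (UV).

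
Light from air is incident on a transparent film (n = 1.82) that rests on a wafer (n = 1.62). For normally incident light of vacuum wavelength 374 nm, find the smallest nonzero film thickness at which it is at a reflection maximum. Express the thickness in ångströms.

514 Å

At the upper boundary (n = 1.0 to n = 1.82) the reflected ray undergoes a half-wave phase shift.
At the lower boundary (n = 1.82 to n = 1.62) the reflected ray undergoes no phase shift.
Exactly one π shift → a net half-wave offset.
With one net inversion, constructive interference in reflection requires 2 n t = (m + ½) λ.
Minimum at m = 0: t = λ / (4 n) = 374 / (4 × 1.82) = 51.4 nm.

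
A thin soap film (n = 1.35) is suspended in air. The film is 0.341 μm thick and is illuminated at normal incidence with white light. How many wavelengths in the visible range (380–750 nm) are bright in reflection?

Top surface (1.0 → 1.35): reflection off a higher-index medium gives a half-wave phase shift.
Ray reflecting at the bottom interface goes from n = 1.35 toward n = 1.0: no phase shift.
The two reflections differ by half a wavelength.
With one net inversion, constructive interference in reflection requires 2 n t = (m + ½) λ.
λ = 2 n t / (m + ½) = 921 / (m + ½) nm.
m=0: 1841 nm (IR); m=1: 614 nm (visible); m=2: 368 nm (UV).

1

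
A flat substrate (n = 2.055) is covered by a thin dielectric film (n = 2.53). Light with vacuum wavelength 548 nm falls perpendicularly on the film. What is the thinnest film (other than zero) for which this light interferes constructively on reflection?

Top surface (1.0 → 2.53): reflection off a higher-index medium gives a half-wave phase shift.
Ray reflecting at the bottom interface goes from n = 2.53 toward n = 2.055: no phase shift.
Net: one phase inversion between the two reflected rays.
With one net inversion, constructive interference in reflection requires 2 n t = (m + ½) λ.
Minimum at m = 0: t = λ / (4 n) = 548 / (4 × 2.53) = 54.2 nm.

54.2 nm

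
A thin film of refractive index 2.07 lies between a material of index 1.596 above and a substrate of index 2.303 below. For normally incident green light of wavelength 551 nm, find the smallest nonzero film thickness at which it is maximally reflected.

Top surface (1.596 → 2.07): reflection off a higher-index medium gives a half-wave phase shift.
Ray reflecting at the bottom interface goes from n = 2.07 toward n = 2.303: a half-wave phase shift.
Zero or two π shifts → no net half-wave offset.
So the condition for constructive reflection is 2 n t = m λ.
Minimum nonzero at m = 1: t = λ / (2 n) = 551 / (2 × 2.07) = 133 nm.

133 nm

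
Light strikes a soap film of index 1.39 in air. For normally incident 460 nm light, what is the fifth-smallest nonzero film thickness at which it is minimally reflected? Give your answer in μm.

Ray reflecting at the top interface goes from n = 1.0 toward n = 1.39: a half-wave phase shift.
Ray reflecting at the bottom interface goes from n = 1.39 toward n = 1.0: no phase shift.
The two reflections differ by half a wavelength.
With one net inversion, destructive interference in reflection requires 2 n t = m λ.
The fifth-smallest nonzero thickness corresponds to m = 5: t = m λ / (2 n) = 5.00 × 460 / (2 × 1.39) = 827 nm.

0.827 μm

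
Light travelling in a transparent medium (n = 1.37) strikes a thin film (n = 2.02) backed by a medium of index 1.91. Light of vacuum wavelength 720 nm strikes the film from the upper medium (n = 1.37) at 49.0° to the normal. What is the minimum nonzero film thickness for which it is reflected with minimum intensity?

Ray reflecting at the top interface goes from n = 1.37 toward n = 2.02: a half-wave phase shift.
At the lower boundary (n = 2.02 to n = 1.91) the reflected ray undergoes no phase shift.
The two reflections differ by half a wavelength.
With one net inversion, destructive interference in reflection requires 2 n t cos θ_r = m λ.
Snell's law: 1.37 sin 49.0° = 2.02 sin θ_r → sin θ_r = 0.512, cos θ_r = 0.859.
Minimum nonzero at m = 1: t = λ / (2 n cos θ_r) = 720 / (2 × 2.02 × 0.859) = 207 nm.

207 nm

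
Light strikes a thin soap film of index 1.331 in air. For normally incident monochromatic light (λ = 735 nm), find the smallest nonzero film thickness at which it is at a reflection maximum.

138 nm

At the upper boundary (n = 1.0 to n = 1.331) the reflected ray undergoes a half-wave phase shift.
Ray reflecting at the bottom interface goes from n = 1.331 toward n = 1.0: no phase shift.
The two reflections differ by half a wavelength.
So the condition for constructive reflection is 2 n t = (m + ½) λ.
Minimum at m = 0: t = λ / (4 n) = 735 / (4 × 1.331) = 138 nm.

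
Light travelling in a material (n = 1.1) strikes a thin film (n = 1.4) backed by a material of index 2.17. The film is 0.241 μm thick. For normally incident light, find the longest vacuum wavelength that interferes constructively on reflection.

675 nm

Ray reflecting at the top interface goes from n = 1.1 toward n = 1.4: a half-wave phase shift.
At the lower boundary (n = 1.4 to n = 2.17) the reflected ray undergoes a half-wave phase shift.
Net: no relative phase inversion (both shifts match).
With no net inversion, constructive interference in reflection requires 2 n t = m λ.
λ = 2 n t / m. The longest wavelength is m = 1: λ = 2 × 1.4 × 241 / 1.00 = 675 nm.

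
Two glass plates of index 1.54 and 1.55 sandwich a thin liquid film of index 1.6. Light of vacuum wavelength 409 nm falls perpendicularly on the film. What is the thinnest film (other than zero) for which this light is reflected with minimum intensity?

128 nm

At the upper boundary (n = 1.54 to n = 1.6) the reflected ray undergoes a half-wave phase shift.
Ray reflecting at the bottom interface goes from n = 1.6 toward n = 1.55: no phase shift.
Net: one phase inversion between the two reflected rays.
For dark reflection here: 2 n t = m λ.
Minimum nonzero at m = 1: t = λ / (2 n) = 409 / (2 × 1.6) = 128 nm.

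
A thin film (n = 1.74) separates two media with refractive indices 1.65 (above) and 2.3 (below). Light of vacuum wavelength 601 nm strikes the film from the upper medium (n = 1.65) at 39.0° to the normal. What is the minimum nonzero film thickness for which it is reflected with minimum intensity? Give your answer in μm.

At the upper boundary (n = 1.65 to n = 1.74) the reflected ray undergoes a half-wave phase shift.
Ray reflecting at the bottom interface goes from n = 1.74 toward n = 2.3: a half-wave phase shift.
The two reflections carry the same phase change, so no net offset.
So the condition for destructive reflection is 2 n t cos θ_r = (m + ½) λ.
Snell's law: 1.65 sin 39.0° = 1.74 sin θ_r → sin θ_r = 0.597, cos θ_r = 0.802.
Minimum at m = 0: t = λ / (4 n cos θ_r) = 601 / (4 × 1.74 × 0.802) = 108 nm.

0.108 μm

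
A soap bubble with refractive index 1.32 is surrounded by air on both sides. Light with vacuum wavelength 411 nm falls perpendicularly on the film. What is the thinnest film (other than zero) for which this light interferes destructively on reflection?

156 nm

At the upper boundary (n = 1.0 to n = 1.32) the reflected ray undergoes a half-wave phase shift.
Bottom surface (1.32 → 1.0): reflection off a lower-index medium gives no phase shift.
Net: one phase inversion between the two reflected rays.
With one net inversion, destructive interference in reflection requires 2 n t = m λ.
Minimum nonzero at m = 1: t = λ / (2 n) = 411 / (2 × 1.32) = 156 nm.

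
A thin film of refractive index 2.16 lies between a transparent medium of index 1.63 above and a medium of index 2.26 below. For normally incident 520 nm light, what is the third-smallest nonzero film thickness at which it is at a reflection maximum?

At the upper boundary (n = 1.63 to n = 2.16) the reflected ray undergoes a half-wave phase shift.
Bottom surface (2.16 → 2.26): reflection off a higher-index medium gives a half-wave phase shift.
Zero or two π shifts → no net half-wave offset.
So the condition for constructive reflection is 2 n t = m λ.
The third-smallest nonzero thickness corresponds to m = 3: t = m λ / (2 n) = 3.00 × 520 / (2 × 2.16) = 361 nm.

361 nm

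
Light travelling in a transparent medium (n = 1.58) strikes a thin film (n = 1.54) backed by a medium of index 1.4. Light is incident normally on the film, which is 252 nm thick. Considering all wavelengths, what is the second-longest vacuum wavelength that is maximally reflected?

388 nm

At the upper boundary (n = 1.58 to n = 1.54) the reflected ray undergoes no phase shift.
At the lower boundary (n = 1.54 to n = 1.4) the reflected ray undergoes no phase shift.
Zero or two π shifts → no net half-wave offset.
For bright reflection here: 2 n t = m λ.
λ = 2 n t / m. The second-longest wavelength is m = 2: λ = 2 × 1.54 × 252 / 2.00 = 388 nm.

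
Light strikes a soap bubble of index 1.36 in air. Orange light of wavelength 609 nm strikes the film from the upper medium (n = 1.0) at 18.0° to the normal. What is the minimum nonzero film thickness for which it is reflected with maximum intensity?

Top surface (1.0 → 1.36): reflection off a higher-index medium gives a half-wave phase shift.
Bottom surface (1.36 → 1.0): reflection off a lower-index medium gives no phase shift.
The two reflections differ by half a wavelength.
With one net inversion, constructive interference in reflection requires 2 n t cos θ_r = (m + ½) λ.
Snell's law: 1.0 sin 18.0° = 1.36 sin θ_r → sin θ_r = 0.227, cos θ_r = 0.974.
Minimum at m = 0: t = λ / (4 n cos θ_r) = 609 / (4 × 1.36 × 0.974) = 115 nm.

115 nm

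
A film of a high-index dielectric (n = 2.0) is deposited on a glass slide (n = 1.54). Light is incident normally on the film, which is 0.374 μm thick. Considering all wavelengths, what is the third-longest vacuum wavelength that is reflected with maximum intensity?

598 nm

Ray reflecting at the top interface goes from n = 1.0 toward n = 2.0: a half-wave phase shift.
Bottom surface (2.0 → 1.54): reflection off a lower-index medium gives no phase shift.
The two reflections differ by half a wavelength.
So the condition for constructive reflection is 2 n t = (m + ½) λ.
λ = 2 n t / (m + ½). The third-longest wavelength is m = 2: λ = 2 × 2.0 × 374 / 2.50 = 598 nm.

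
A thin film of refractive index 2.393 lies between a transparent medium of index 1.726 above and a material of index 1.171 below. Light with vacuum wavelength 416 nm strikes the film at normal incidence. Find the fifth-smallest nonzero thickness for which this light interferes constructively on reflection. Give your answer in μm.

Top surface (1.726 → 2.393): reflection off a higher-index medium gives a half-wave phase shift.
Bottom surface (2.393 → 1.171): reflection off a lower-index medium gives no phase shift.
The two reflections differ by half a wavelength.
For bright reflection here: 2 n t = (m + ½) λ.
The fifth-smallest nonzero thickness corresponds to m = 4: t = (m + ½) λ / (2 n) = 4.50 × 416 / (2 × 2.393) = 391 nm.

0.391 μm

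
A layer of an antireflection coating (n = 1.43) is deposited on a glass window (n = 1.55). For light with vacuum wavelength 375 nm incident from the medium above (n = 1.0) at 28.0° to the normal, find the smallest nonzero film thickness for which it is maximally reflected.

Ray reflecting at the top interface goes from n = 1.0 toward n = 1.43: a half-wave phase shift.
Bottom surface (1.43 → 1.55): reflection off a higher-index medium gives a half-wave phase shift.
Zero or two π shifts → no net half-wave offset.
So the condition for constructive reflection is 2 n t cos θ_r = m λ.
Snell's law: 1.0 sin 28.0° = 1.43 sin θ_r → sin θ_r = 0.328, cos θ_r = 0.945.
Minimum nonzero at m = 1: t = λ / (2 n cos θ_r) = 375 / (2 × 1.43 × 0.945) = 139 nm.

139 nm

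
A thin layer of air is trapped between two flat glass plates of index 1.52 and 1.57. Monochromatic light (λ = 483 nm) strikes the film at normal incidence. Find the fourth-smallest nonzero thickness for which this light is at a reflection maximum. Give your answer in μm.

0.845 μm

At the upper boundary (n = 1.52 to n = 1.0) the reflected ray undergoes no phase shift.
Ray reflecting at the bottom interface goes from n = 1.0 toward n = 1.57: a half-wave phase shift.
Net: one phase inversion between the two reflected rays.
So the condition for constructive reflection is 2 n t = (m + ½) λ.
The fourth-smallest nonzero thickness corresponds to m = 3: t = (m + ½) λ / (2 n) = 3.50 × 483 / (2 × 1.0) = 845 nm.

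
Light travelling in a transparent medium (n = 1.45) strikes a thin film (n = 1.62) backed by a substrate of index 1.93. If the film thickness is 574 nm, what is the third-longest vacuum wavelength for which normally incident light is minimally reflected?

Ray reflecting at the top interface goes from n = 1.45 toward n = 1.62: a half-wave phase shift.
Ray reflecting at the bottom interface goes from n = 1.62 toward n = 1.93: a half-wave phase shift.
Zero or two π shifts → no net half-wave offset.
So the condition for destructive reflection is 2 n t = (m + ½) λ.
λ = 2 n t / (m + ½). The third-longest wavelength is m = 2: λ = 2 × 1.62 × 574 / 2.50 = 744 nm.

744 nm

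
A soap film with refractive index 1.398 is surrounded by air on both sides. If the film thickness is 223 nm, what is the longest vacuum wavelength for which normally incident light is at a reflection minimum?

624 nm

Top surface (1.0 → 1.398): reflection off a higher-index medium gives a half-wave phase shift.
At the lower boundary (n = 1.398 to n = 1.0) the reflected ray undergoes no phase shift.
The two reflections differ by half a wavelength.
For minimum reflection here: 2 n t = m λ.
λ = 2 n t / m. The longest wavelength is m = 1: λ = 2 × 1.398 × 223 / 1.00 = 624 nm.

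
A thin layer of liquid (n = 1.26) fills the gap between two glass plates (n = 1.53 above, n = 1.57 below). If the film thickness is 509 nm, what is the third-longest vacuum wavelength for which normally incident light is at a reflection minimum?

Ray reflecting at the top interface goes from n = 1.53 toward n = 1.26: no phase shift.
At the lower boundary (n = 1.26 to n = 1.57) the reflected ray undergoes a half-wave phase shift.
Net: one phase inversion between the two reflected rays.
With one net inversion, destructive interference in reflection requires 2 n t = m λ.
λ = 2 n t / m. The third-longest wavelength is m = 3: λ = 2 × 1.26 × 509 / 3.00 = 428 nm.

428 nm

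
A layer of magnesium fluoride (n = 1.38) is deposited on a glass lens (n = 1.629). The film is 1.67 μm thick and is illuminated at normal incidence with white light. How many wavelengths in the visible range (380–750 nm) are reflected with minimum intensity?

Top surface (1.0 → 1.38): reflection off a higher-index medium gives a half-wave phase shift.
At the lower boundary (n = 1.38 to n = 1.629) the reflected ray undergoes a half-wave phase shift.
Zero or two π shifts → no net half-wave offset.
For minimum reflection here: 2 n t = (m + ½) λ.
λ = 2 n t / (m + ½) = 4609 / (m + ½) nm.
m=5: 838 nm (IR); m=6: 709 nm (visible); m=7: 615 nm (visible); m=8: 542 nm (visible); m=9: 485 nm (visible); m=10: 439 nm (visible); m=11: 401 nm (visible); m=12: 369 nm (UV).

6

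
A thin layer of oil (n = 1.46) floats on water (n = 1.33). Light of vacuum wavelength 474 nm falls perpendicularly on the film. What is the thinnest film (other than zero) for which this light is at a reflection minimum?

Ray reflecting at the top interface goes from n = 1.0 toward n = 1.46: a half-wave phase shift.
Ray reflecting at the bottom interface goes from n = 1.46 toward n = 1.33: no phase shift.
Exactly one π shift → a net half-wave offset.
So the condition for destructive reflection is 2 n t = m λ.
Minimum nonzero at m = 1: t = λ / (2 n) = 474 / (2 × 1.46) = 162 nm.

162 nm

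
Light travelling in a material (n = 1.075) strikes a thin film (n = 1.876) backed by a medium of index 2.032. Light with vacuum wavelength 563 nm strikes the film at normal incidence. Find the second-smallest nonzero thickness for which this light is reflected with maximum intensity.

300 nm

At the upper boundary (n = 1.075 to n = 1.876) the reflected ray undergoes a half-wave phase shift.
Ray reflecting at the bottom interface goes from n = 1.876 toward n = 2.032: a half-wave phase shift.
Net: no relative phase inversion (both shifts match).
For maximum reflection here: 2 n t = m λ.
The second-smallest nonzero thickness corresponds to m = 2: t = m λ / (2 n) = 2.00 × 563 / (2 × 1.876) = 300 nm.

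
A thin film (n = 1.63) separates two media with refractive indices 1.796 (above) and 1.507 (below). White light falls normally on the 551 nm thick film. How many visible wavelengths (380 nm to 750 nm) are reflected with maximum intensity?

Ray reflecting at the top interface goes from n = 1.796 toward n = 1.63: no phase shift.
Ray reflecting at the bottom interface goes from n = 1.63 toward n = 1.507: no phase shift.
Zero or two π shifts → no net half-wave offset.
So the condition for constructive reflection is 2 n t = m λ.
λ = 2 n t / m = 1796 / m nm.
m=2: 898 nm (IR); m=3: 599 nm (visible); m=4: 449 nm (visible); m=5: 359 nm (UV).

2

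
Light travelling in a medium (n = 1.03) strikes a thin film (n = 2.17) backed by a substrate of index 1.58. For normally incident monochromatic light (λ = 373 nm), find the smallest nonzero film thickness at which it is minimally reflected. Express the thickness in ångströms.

At the upper boundary (n = 1.03 to n = 2.17) the reflected ray undergoes a half-wave phase shift.
Bottom surface (2.17 → 1.58): reflection off a lower-index medium gives no phase shift.
Net: one phase inversion between the two reflected rays.
For dark reflection here: 2 n t = m λ.
Minimum nonzero at m = 1: t = λ / (2 n) = 373 / (2 × 2.17) = 85.9 nm.

859 Å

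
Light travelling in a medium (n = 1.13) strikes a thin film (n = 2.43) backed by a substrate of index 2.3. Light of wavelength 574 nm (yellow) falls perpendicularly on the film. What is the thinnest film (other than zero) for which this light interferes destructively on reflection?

118 nm

Ray reflecting at the top interface goes from n = 1.13 toward n = 2.43: a half-wave phase shift.
At the lower boundary (n = 2.43 to n = 2.3) the reflected ray undergoes no phase shift.
Exactly one π shift → a net half-wave offset.
With one net inversion, destructive interference in reflection requires 2 n t = m λ.
Minimum nonzero at m = 1: t = λ / (2 n) = 574 / (2 × 2.43) = 118 nm.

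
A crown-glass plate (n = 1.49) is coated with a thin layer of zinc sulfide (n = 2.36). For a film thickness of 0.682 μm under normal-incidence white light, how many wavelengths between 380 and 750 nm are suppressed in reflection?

4

Top surface (1.0 → 2.36): reflection off a higher-index medium gives a half-wave phase shift.
Ray reflecting at the bottom interface goes from n = 2.36 toward n = 1.49: no phase shift.
Exactly one π shift → a net half-wave offset.
For minimum reflection here: 2 n t = m λ.
λ = 2 n t / m = 3219 / m nm.
m=4: 805 nm (IR); m=5: 644 nm (visible); m=6: 537 nm (visible); m=7: 460 nm (visible); m=8: 402 nm (visible); m=9: 358 nm (UV).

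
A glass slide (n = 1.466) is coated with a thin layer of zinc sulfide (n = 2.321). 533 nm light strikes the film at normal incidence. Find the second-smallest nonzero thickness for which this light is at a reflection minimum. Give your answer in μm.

Top surface (1.0 → 2.321): reflection off a higher-index medium gives a half-wave phase shift.
At the lower boundary (n = 2.321 to n = 1.466) the reflected ray undergoes no phase shift.
Exactly one π shift → a net half-wave offset.
For weak reflection here: 2 n t = m λ.
The second-smallest nonzero thickness corresponds to m = 2: t = m λ / (2 n) = 2.00 × 533 / (2 × 2.321) = 230 nm.

0.230 μm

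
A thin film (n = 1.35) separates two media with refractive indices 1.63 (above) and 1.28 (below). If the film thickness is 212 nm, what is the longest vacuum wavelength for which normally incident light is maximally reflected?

572 nm

Top surface (1.63 → 1.35): reflection off a lower-index medium gives no phase shift.
Bottom surface (1.35 → 1.28): reflection off a lower-index medium gives no phase shift.
The two reflections carry the same phase change, so no net offset.
So the condition for constructive reflection is 2 n t = m λ.
λ = 2 n t / m. The longest wavelength is m = 1: λ = 2 × 1.35 × 212 / 1.00 = 572 nm.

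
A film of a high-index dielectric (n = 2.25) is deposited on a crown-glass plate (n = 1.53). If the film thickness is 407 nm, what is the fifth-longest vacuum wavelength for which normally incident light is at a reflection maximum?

407 nm

Ray reflecting at the top interface goes from n = 1.0 toward n = 2.25: a half-wave phase shift.
Ray reflecting at the bottom interface goes from n = 2.25 toward n = 1.53: no phase shift.
Exactly one π shift → a net half-wave offset.
With one net inversion, constructive interference in reflection requires 2 n t = (m + ½) λ.
λ = 2 n t / (m + ½). The fifth-longest wavelength is m = 4: λ = 2 × 2.25 × 407 / 4.50 = 407 nm.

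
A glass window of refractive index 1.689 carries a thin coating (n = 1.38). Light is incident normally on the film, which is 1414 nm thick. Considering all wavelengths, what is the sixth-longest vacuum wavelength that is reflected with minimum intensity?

710 nm

Top surface (1.0 → 1.38): reflection off a higher-index medium gives a half-wave phase shift.
Bottom surface (1.38 → 1.689): reflection off a higher-index medium gives a half-wave phase shift.
Net: no relative phase inversion (both shifts match).
So the condition for destructive reflection is 2 n t = (m + ½) λ.
λ = 2 n t / (m + ½). The sixth-longest wavelength is m = 5: λ = 2 × 1.38 × 1414 / 5.50 = 710 nm.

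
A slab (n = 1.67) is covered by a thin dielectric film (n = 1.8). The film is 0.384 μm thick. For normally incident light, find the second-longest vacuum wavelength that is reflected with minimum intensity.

At the upper boundary (n = 1.0 to n = 1.8) the reflected ray undergoes a half-wave phase shift.
At the lower boundary (n = 1.8 to n = 1.67) the reflected ray undergoes no phase shift.
Net: one phase inversion between the two reflected rays.
So the condition for destructive reflection is 2 n t = m λ.
λ = 2 n t / m. The second-longest wavelength is m = 2: λ = 2 × 1.8 × 384 / 2.00 = 691 nm.

691 nm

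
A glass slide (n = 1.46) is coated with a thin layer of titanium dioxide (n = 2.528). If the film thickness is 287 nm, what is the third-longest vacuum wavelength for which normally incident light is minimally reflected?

Top surface (1.0 → 2.528): reflection off a higher-index medium gives a half-wave phase shift.
At the lower boundary (n = 2.528 to n = 1.46) the reflected ray undergoes no phase shift.
Net: one phase inversion between the two reflected rays.
So the condition for destructive reflection is 2 n t = m λ.
λ = 2 n t / m. The third-longest wavelength is m = 3: λ = 2 × 2.528 × 287 / 3.00 = 484 nm.

484 nm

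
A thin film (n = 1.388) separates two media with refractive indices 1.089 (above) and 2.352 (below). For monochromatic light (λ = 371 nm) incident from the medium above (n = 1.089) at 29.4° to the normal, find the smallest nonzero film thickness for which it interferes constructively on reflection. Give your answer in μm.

0.145 μm

Top surface (1.089 → 1.388): reflection off a higher-index medium gives a half-wave phase shift.
Ray reflecting at the bottom interface goes from n = 1.388 toward n = 2.352: a half-wave phase shift.
The two reflections carry the same phase change, so no net offset.
With no net inversion, constructive interference in reflection requires 2 n t cos θ_r = m λ.
Snell's law: 1.089 sin 29.4° = 1.388 sin θ_r → sin θ_r = 0.385, cos θ_r = 0.923.
Minimum nonzero at m = 1: t = λ / (2 n cos θ_r) = 371 / (2 × 1.388 × 0.923) = 145 nm.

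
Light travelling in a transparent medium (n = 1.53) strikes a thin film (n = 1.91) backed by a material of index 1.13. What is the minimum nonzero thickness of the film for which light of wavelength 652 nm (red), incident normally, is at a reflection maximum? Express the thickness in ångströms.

853 Å

Ray reflecting at the top interface goes from n = 1.53 toward n = 1.91: a half-wave phase shift.
At the lower boundary (n = 1.91 to n = 1.13) the reflected ray undergoes no phase shift.
The two reflections differ by half a wavelength.
For bright reflection here: 2 n t = (m + ½) λ.
Minimum at m = 0: t = λ / (4 n) = 652 / (4 × 1.91) = 85.3 nm.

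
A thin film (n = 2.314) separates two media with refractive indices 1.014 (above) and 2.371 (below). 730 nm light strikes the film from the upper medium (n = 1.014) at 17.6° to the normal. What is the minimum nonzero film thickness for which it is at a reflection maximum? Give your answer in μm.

0.159 μm

At the upper boundary (n = 1.014 to n = 2.314) the reflected ray undergoes a half-wave phase shift.
Bottom surface (2.314 → 2.371): reflection off a higher-index medium gives a half-wave phase shift.
Zero or two π shifts → no net half-wave offset.
For maximum reflection here: 2 n t cos θ_r = m λ.
Snell's law: 1.014 sin 17.6° = 2.314 sin θ_r → sin θ_r = 0.132, cos θ_r = 0.991.
Minimum nonzero at m = 1: t = λ / (2 n cos θ_r) = 730 / (2 × 2.314 × 0.991) = 159 nm.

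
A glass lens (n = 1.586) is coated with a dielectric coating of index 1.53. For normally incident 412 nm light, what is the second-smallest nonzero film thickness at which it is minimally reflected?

Top surface (1.0 → 1.53): reflection off a higher-index medium gives a half-wave phase shift.
Ray reflecting at the bottom interface goes from n = 1.53 toward n = 1.586: a half-wave phase shift.
The two reflections carry the same phase change, so no net offset.
With no net inversion, destructive interference in reflection requires 2 n t = (m + ½) λ.
The second-smallest nonzero thickness corresponds to m = 1: t = (m + ½) λ / (2 n) = 1.50 × 412 / (2 × 1.53) = 202 nm.

202 nm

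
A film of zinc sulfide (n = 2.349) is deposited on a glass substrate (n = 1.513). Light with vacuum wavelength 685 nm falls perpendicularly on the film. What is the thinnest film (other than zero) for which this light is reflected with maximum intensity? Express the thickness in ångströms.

Top surface (1.0 → 2.349): reflection off a higher-index medium gives a half-wave phase shift.
Ray reflecting at the bottom interface goes from n = 2.349 toward n = 1.513: no phase shift.
Exactly one π shift → a net half-wave offset.
With one net inversion, constructive interference in reflection requires 2 n t = (m + ½) λ.
Minimum at m = 0: t = λ / (4 n) = 685 / (4 × 2.349) = 72.9 nm.

729 Å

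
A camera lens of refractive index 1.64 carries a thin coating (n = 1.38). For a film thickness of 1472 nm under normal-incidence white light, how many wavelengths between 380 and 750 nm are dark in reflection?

Top surface (1.0 → 1.38): reflection off a higher-index medium gives a half-wave phase shift.
At the lower boundary (n = 1.38 to n = 1.64) the reflected ray undergoes a half-wave phase shift.
Zero or two π shifts → no net half-wave offset.
So the condition for destructive reflection is 2 n t = (m + ½) λ.
λ = 2 n t / (m + ½) = 4063 / (m + ½) nm.
m=4: 903 nm (IR); m=5: 739 nm (visible); m=6: 625 nm (visible); m=7: 542 nm (visible); m=8: 478 nm (visible); m=9: 428 nm (visible); m=10: 387 nm (visible); m=11: 353 nm (UV).

6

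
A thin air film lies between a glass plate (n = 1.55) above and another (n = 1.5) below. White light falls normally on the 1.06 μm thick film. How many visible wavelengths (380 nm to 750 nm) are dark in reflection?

3

Ray reflecting at the top interface goes from n = 1.55 toward n = 1.0: no phase shift.
Ray reflecting at the bottom interface goes from n = 1.0 toward n = 1.5: a half-wave phase shift.
Exactly one π shift → a net half-wave offset.
With one net inversion, destructive interference in reflection requires 2 n t = m λ.
λ = 2 n t / m = 2120 / m nm.
m=2: 1060 nm (IR); m=3: 707 nm (visible); m=4: 530 nm (visible); m=5: 424 nm (visible); m=6: 353 nm (UV).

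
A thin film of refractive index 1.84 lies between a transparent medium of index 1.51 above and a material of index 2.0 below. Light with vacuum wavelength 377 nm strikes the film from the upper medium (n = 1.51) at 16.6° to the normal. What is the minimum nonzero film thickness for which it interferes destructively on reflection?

52.7 nm

At the upper boundary (n = 1.51 to n = 1.84) the reflected ray undergoes a half-wave phase shift.
Ray reflecting at the bottom interface goes from n = 1.84 toward n = 2.0: a half-wave phase shift.
Zero or two π shifts → no net half-wave offset.
So the condition for destructive reflection is 2 n t cos θ_r = (m + ½) λ.
Snell's law: 1.51 sin 16.6° = 1.84 sin θ_r → sin θ_r = 0.234, cos θ_r = 0.972.
Minimum at m = 0: t = λ / (4 n cos θ_r) = 377 / (4 × 1.84 × 0.972) = 52.7 nm.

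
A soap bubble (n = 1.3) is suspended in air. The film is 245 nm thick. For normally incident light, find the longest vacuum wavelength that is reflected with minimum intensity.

Top surface (1.0 → 1.3): reflection off a higher-index medium gives a half-wave phase shift.
Bottom surface (1.3 → 1.0): reflection off a lower-index medium gives no phase shift.
Exactly one π shift → a net half-wave offset.
So the condition for destructive reflection is 2 n t = m λ.
λ = 2 n t / m. The longest wavelength is m = 1: λ = 2 × 1.3 × 245 / 1.00 = 637 nm.

637 nm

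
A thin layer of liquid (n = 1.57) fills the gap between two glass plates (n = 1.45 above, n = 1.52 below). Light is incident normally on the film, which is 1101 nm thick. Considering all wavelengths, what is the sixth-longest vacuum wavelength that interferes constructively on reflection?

Top surface (1.45 → 1.57): reflection off a higher-index medium gives a half-wave phase shift.
Ray reflecting at the bottom interface goes from n = 1.57 toward n = 1.52: no phase shift.
Exactly one π shift → a net half-wave offset.
So the condition for constructive reflection is 2 n t = (m + ½) λ.
λ = 2 n t / (m + ½). The sixth-longest wavelength is m = 5: λ = 2 × 1.57 × 1101 / 5.50 = 629 nm.

629 nm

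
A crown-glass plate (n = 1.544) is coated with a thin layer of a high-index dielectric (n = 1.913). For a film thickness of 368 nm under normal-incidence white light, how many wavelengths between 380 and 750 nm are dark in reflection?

Top surface (1.0 → 1.913): reflection off a higher-index medium gives a half-wave phase shift.
At the lower boundary (n = 1.913 to n = 1.544) the reflected ray undergoes no phase shift.
Net: one phase inversion between the two reflected rays.
So the condition for destructive reflection is 2 n t = m λ.
λ = 2 n t / m = 1408 / m nm.
m=1: 1408 nm (IR); m=2: 704 nm (visible); m=3: 469 nm (visible); m=4: 352 nm (UV).

2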